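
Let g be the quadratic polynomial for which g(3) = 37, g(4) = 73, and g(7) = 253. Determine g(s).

g(s) = 6s^2 - 6s + 1

Write g(s) = as^2 + bs + c. Substituting each data point gives a linear system:
  9a + 3b + c = 37
  16a + 4b + c = 73
  49a + 7b + c = 253
Solving the system yields a = 6, b = -6, c = 1.
So g(s) = 6s² - 6s + 1.
Check: g(4) = 73. ✓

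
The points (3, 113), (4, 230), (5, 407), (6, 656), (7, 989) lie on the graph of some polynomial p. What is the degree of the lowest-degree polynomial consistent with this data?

3

Forward differences of the values at x = 3, 4, 5, 6, 7:
  p  : 113  230  407  656  989
  Δ  : 117  177  249  333
  Δ^2: 60  72  84
  Δ^3: 12  12
  Δ^4: 0
The third differences are constant (12) and nonzero, while all higher differences vanish, so the minimal degree is 3.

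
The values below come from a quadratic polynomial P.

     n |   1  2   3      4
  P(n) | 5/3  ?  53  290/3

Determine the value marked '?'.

The 3 known points determine the degree-2 polynomial uniquely.
Write P(n) = an^2 + bn + c. Substituting each data point gives a linear system:
  a + b + c = 5/3
  9a + 3b + c = 53
  16a + 4b + c = 290/3
Solving the system yields a = 6, b = 5/3, c = -6.
So P(n) = 6n² + (5/3)n - 6.
Then P(2) = 64/3.

64/3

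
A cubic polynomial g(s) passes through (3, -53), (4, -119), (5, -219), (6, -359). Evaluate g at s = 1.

1

Forward differences of the values at s = 3, 4, 5, 6:
  g  : -53  -119  -219  -359
  Δ  : -66  -100  -140
  Δ^2: -34  -40
  Δ^3: -6
The third differences are constant, confirming degree 3.
Interpolating (Newton forward form) and evaluating at s = 1 gives g(1) = 1.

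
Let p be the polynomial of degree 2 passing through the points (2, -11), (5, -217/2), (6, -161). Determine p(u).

p(u) = -5u^2 + (5/2)u + 4

Write p(u) = au^2 + bu + c. Substituting each data point gives a linear system:
  4a + 2b + c = -11
  25a + 5b + c = -217/2
  36a + 6b + c = -161
Solving the system yields a = -5, b = 5/2, c = 4.
So p(u) = -5u^2 + (5/2)u + 4.
Check: p(2) = -11. ✓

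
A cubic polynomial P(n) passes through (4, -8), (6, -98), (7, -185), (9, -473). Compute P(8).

-308

Using the Lagrange interpolation formula with nodes 4, 6, 7, 9:
  L_0(n) = (n - 6)(n - 7)(n - 9) / -30
  L_1(n) = (n - 4)(n - 7)(n - 9) / 6
  L_2(n) = (n - 4)(n - 6)(n - 9) / -6
  L_3(n) = (n - 4)(n - 6)(n - 7) / 30
Then P(n) = -8·L_0(n) - 98·L_1(n) - 185·L_2(n) - 473·L_3(n).
Expanding and collecting terms gives P(n) = -n^3 + 3n^2 + n + 4.
Evaluating at n = 8: P(8) = -308.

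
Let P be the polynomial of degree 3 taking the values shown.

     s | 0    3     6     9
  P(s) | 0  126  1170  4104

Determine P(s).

Write P(s) = as^3 + bs^2 + cs + d. Substituting each data point gives a linear system:
  d = 0
  27a + 9b + 3c + d = 126
  216a + 36b + 6c + d = 1170
  729a + 81b + 9c + d = 4104
Solving the system yields a = 6, b = -3, c = -3, d = 0.
So P(s) = 6s^3 - 3s^2 - 3s.
Check: P(6) = 1170. ✓

P(s) = 6s^3 - 3s^2 - 3s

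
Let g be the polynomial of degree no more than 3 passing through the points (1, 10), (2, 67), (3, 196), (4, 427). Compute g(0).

-5

Forward differences of the values at n = 1, 2, 3, 4:
  g  : 10  67  196  427
  Δ  : 57  129  231
  Δ^2: 72  102
  Δ^3: 30
The third differences are constant, confirming degree 3.
Interpolating (Newton forward form) and evaluating at n = 0 gives g(0) = -5.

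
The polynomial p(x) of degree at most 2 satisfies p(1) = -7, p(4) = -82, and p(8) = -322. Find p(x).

Write p(x) = ax^2 + bx + c. Substituting each data point gives a linear system:
  a + b + c = -7
  16a + 4b + c = -82
  64a + 8b + c = -322
Solving the system yields a = -5, b = 0, c = -2.
So p(x) = -5x^2 - 2.
Check: p(4) = -82. ✓

p(x) = -5x^2 - 2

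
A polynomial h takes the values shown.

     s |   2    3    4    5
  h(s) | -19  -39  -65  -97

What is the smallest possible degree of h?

2

Forward differences of the values at s = 2, 3, 4, 5:
  h  : -19  -39  -65  -97
  Δ  : -20  -26  -32
  Δ^2: -6  -6
  Δ^3: 0
The second differences are constant (-6) and nonzero, while all higher differences vanish, so the minimal degree is 2.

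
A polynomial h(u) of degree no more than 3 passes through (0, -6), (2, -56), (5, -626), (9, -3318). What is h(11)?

Write h(u) = au^3 + bu^2 + cu + d. Substituting each data point gives a linear system:
  d = -6
  8a + 4b + 2c + d = -56
  125a + 25b + 5c + d = -626
  729a + 81b + 9c + d = -3318
Solving the system yields a = -4, b = -5, c = 1, d = -6.
So h(u) = -4u^3 - 5u^2 + u - 6.
Then h(11) = -5924.

-5924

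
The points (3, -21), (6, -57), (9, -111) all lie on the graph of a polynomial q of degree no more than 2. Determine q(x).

q(x) = -x^2 - 3x - 3

Using the Lagrange interpolation formula with nodes 3, 6, 9:
  L_0(x) = (x - 6)(x - 9) / 18
  L_1(x) = (x - 3)(x - 9) / -9
  L_2(x) = (x - 3)(x - 6) / 18
Then q(x) = -21·L_0(x) - 57·L_1(x) - 111·L_2(x).
Expanding and collecting terms gives q(x) = -x^2 - 3x - 3.
Check: q(6) = -57. ✓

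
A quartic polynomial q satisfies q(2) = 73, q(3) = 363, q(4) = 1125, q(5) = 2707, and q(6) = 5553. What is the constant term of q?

Write q(u) = au^4 + bu^3 + cu^2 + du + e. Substituting each data point gives a linear system:
  16a + 8b + 4c + 2d + e = 73
  81a + 27b + 9c + 3d + e = 363
  256a + 64b + 16c + 4d + e = 1125
  625a + 125b + 25c + 5d + e = 2707
  1296a + 216b + 36c + 6d + e = 5553
Solving the system yields a = 4, b = 2, c = -2, d = 2, e = -3.
So q(u) = 4u⁴ + 2u³ - 2u² + 2u - 3.
The constant term is -3.

-3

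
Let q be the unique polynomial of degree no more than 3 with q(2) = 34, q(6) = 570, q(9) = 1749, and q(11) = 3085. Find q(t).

Using the Lagrange interpolation formula with nodes 2, 6, 9, 11:
  L_0(t) = (t - 6)(t - 9)(t - 11) / -252
  L_1(t) = (t - 2)(t - 9)(t - 11) / 60
  L_2(t) = (t - 2)(t - 6)(t - 11) / -42
  L_3(t) = (t - 2)(t - 6)(t - 9) / 90
Then q(t) = 34·L_0(t) + 570·L_1(t) + 1749·L_2(t) + 3085·L_3(t).
Expanding and collecting terms gives q(t) = 2t^3 + 3t^2 + 6t - 6.
Check: q(11) = 3085. ✓

q(t) = 2t^3 + 3t^2 + 6t - 6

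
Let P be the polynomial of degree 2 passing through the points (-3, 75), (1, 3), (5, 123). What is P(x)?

P(x) = 6x^2 - 6x + 3

Write P(x) = ax^2 + bx + c. Substituting each data point gives a linear system:
  9a - 3b + c = 75
  a + b + c = 3
  25a + 5b + c = 123
Solving the system yields a = 6, b = -6, c = 3.
So P(x) = 6x^2 - 6x + 3.
Check: P(5) = 123. ✓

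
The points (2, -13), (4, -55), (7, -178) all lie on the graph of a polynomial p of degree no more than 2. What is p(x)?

Write p(x) = ax^2 + bx + c. Substituting each data point gives a linear system:
  4a + 2b + c = -13
  16a + 4b + c = -55
  49a + 7b + c = -178
Solving the system yields a = -4, b = 3, c = -3.
So p(x) = -4x² + 3x - 3.
Check: p(7) = -178. ✓

p(x) = -4x^2 + 3x - 3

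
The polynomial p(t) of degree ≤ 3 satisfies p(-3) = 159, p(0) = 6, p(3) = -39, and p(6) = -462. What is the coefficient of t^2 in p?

Write p(t) = at^3 + bt^2 + ct + d. Substituting each data point gives a linear system:
  -27a + 9b - 3c + d = 159
  d = 6
  27a + 9b + 3c + d = -39
  216a + 36b + 6c + d = -462
Solving the system yields a = -3, b = 6, c = -6, d = 6.
So p(t) = -3t^3 + 6t^2 - 6t + 6.
The coefficient of t^2 is 6.

6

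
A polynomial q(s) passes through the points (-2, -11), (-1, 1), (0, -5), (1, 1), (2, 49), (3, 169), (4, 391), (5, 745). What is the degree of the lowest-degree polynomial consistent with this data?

Forward differences of the values at s = -2, -1, 0, 1, 2, 3, 4, 5:
  q  : -11  1  -5  1  49  169  391  745
  Δ  : 12  -6  6  48  120  222  354
  Δ^2: -18  12  42  72  102  132
  Δ^3: 30  30  30  30  30
  Δ^4: 0  0  0  0
  Δ^5: 0  0  0
  Δ^6: 0  0
  Δ^7: 0
The third differences are constant (30) and nonzero, while all higher differences vanish, so the minimal degree is 3.

3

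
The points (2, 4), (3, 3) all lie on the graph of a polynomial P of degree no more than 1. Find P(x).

P(x) = -x + 6

Using the Lagrange interpolation formula with nodes 2, 3:
  L_0(x) = (x - 3) / -1
  L_1(x) = (x - 2) / 1
Then P(x) = 4·L_0(x) + 3·L_1(x).
Expanding and collecting terms gives P(x) = -x + 6.
Check: P(3) = 3. ✓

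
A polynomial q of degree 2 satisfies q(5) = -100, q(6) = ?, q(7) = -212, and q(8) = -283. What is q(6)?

-151

The 3 known points determine the degree-2 polynomial uniquely.
Write q(s) = as^2 + bs + c. Substituting each data point gives a linear system:
  25a + 5b + c = -100
  49a + 7b + c = -212
  64a + 8b + c = -283
Solving the system yields a = -5, b = 4, c = 5.
So q(s) = -5s² + 4s + 5.
Then q(6) = -151.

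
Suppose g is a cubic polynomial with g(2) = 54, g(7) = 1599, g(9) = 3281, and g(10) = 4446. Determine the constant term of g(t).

Write g(t) = at^3 + bt^2 + ct + d. Substituting each data point gives a linear system:
  8a + 4b + 2c + d = 54
  343a + 49b + 7c + d = 1599
  729a + 81b + 9c + d = 3281
  1000a + 100b + 10c + d = 4446
Solving the system yields a = 4, b = 4, c = 5, d = -4.
So g(t) = 4t^3 + 4t^2 + 5t - 4.
The constant term is -4.

-4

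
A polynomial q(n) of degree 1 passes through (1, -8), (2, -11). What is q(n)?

Write q(n) = an + b. Substituting each data point gives a linear system:
  a + b = -8
  2a + b = -11
Solving the system yields a = -3, b = -5.
So q(n) = -3n - 5.
Check: q(1) = -8. ✓

q(n) = -3n - 5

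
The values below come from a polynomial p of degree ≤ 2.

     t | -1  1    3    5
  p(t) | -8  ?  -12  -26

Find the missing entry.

The 3 known points determine the degree-2 polynomial uniquely.
Write p(t) = at^2 + bt + c. Substituting each data point gives a linear system:
  a - b + c = -8
  9a + 3b + c = -12
  25a + 5b + c = -26
Solving the system yields a = -1, b = 1, c = -6.
So p(t) = -t^2 + t - 6.
Then p(1) = -6.

-6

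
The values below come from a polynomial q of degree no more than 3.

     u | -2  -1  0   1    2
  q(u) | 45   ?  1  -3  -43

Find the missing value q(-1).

5

On equispaced nodes a degree-3 polynomial has vanishing fourth forward difference, so
  q(-2) - 4·q(-1) + 6·q(0) - 4·q(1) + q(2) = 0.
Substituting the known values and solving for q(-1):
  -4·q(-1) = -20
  q(-1) = 5.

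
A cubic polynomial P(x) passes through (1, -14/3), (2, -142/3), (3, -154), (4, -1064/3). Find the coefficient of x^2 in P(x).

-2

Write P(x) = ax^3 + bx^2 + cx + d. Substituting each data point gives a linear system:
  a + b + c + d = -14/3
  8a + 4b + 2c + d = -142/3
  27a + 9b + 3c + d = -154
  64a + 16b + 4c + d = -1064/3
Solving the system yields a = -5, b = -2, c = -5/3, d = 4.
So P(x) = -5x^3 - 2x^2 - (5/3)x + 4.
The coefficient of x^2 is -2.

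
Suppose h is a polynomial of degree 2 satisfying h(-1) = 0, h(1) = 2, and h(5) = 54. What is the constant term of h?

-1

Write h(t) = at^2 + bt + c. Substituting each data point gives a linear system:
  a - b + c = 0
  a + b + c = 2
  25a + 5b + c = 54
Solving the system yields a = 2, b = 1, c = -1.
So h(t) = 2t^2 + t - 1.
The constant term is -1.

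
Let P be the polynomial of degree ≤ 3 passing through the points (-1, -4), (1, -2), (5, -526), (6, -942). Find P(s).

Write P(s) = as^3 + bs^2 + cs + d. Substituting each data point gives a linear system:
  -a + b - c + d = -4
  a + b + c + d = -2
  125a + 25b + 5c + d = -526
  216a + 36b + 6c + d = -942
Solving the system yields a = -5, b = 3, c = 6, d = -6.
So P(s) = -5s^3 + 3s^2 + 6s - 6.
Check: P(6) = -942. ✓

P(s) = -5s^3 + 3s^2 + 6s - 6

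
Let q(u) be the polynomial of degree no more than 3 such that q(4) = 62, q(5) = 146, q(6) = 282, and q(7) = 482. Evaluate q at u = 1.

Forward differences of the values at u = 4, 5, 6, 7:
  q  : 62  146  282  482
  Δ  : 84  136  200
  Δ^2: 52  64
  Δ^3: 12
The third differences are constant, confirming degree 3.
Interpolating (Newton forward form) and evaluating at u = 1 gives q(1) = 2.

2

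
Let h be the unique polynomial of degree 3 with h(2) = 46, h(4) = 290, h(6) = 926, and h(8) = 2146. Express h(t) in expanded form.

h(t) = 4t^3 + t^2 + 4t + 2

Using the Lagrange interpolation formula with nodes 2, 4, 6, 8:
  L_0(t) = (t - 4)(t - 6)(t - 8) / -48
  L_1(t) = (t - 2)(t - 6)(t - 8) / 16
  L_2(t) = (t - 2)(t - 4)(t - 8) / -16
  L_3(t) = (t - 2)(t - 4)(t - 6) / 48
Then h(t) = 46·L_0(t) + 290·L_1(t) + 926·L_2(t) + 2146·L_3(t).
Expanding and collecting terms gives h(t) = 4t³ + t² + 4t + 2.
Check: h(8) = 2146. ✓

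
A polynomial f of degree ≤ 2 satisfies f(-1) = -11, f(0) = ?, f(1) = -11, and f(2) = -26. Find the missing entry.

On equispaced nodes a degree-2 polynomial has vanishing third forward difference, so
  - f(-1) + 3·f(0) - 3·f(1) + f(2) = 0.
Substituting the known values and solving for f(0):
  3·f(0) = -18
  f(0) = -6.

-6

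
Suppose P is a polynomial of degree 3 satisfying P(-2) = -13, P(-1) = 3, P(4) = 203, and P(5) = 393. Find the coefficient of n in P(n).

-2

Write P(n) = an^3 + bn^2 + cn + d. Substituting each data point gives a linear system:
  -8a + 4b - 2c + d = -13
  -a + b - c + d = 3
  64a + 16b + 4c + d = 203
  125a + 25b + 5c + d = 393
Solving the system yields a = 3, b = 1, c = -2, d = 3.
So P(n) = 3n^3 + n^2 - 2n + 3.
The coefficient of n is -2.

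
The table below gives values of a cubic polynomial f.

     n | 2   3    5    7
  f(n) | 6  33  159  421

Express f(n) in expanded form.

Using the Lagrange interpolation formula with nodes 2, 3, 5, 7:
  L_0(n) = (n - 3)(n - 5)(n - 7) / -15
  L_1(n) = (n - 2)(n - 5)(n - 7) / 8
  L_2(n) = (n - 2)(n - 3)(n - 7) / -12
  L_3(n) = (n - 2)(n - 3)(n - 5) / 40
Then f(n) = 6·L_0(n) + 33·L_1(n) + 159·L_2(n) + 421·L_3(n).
Expanding and collecting terms gives f(n) = n^3 + 2n^2 - 2n - 6.
Check: f(3) = 33. ✓

f(n) = n^3 + 2n^2 - 2n - 6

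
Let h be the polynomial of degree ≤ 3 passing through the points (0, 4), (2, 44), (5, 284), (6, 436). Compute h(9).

1192

Write h(u) = au^3 + bu^2 + cu + d. Substituting each data point gives a linear system:
  d = 4
  8a + 4b + 2c + d = 44
  125a + 25b + 5c + d = 284
  216a + 36b + 6c + d = 436
Solving the system yields a = 1, b = 5, c = 6, d = 4.
So h(u) = u³ + 5u² + 6u + 4.
Then h(9) = 1192.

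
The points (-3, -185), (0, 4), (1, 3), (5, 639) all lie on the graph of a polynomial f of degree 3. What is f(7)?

1845

Write f(s) = as^3 + bs^2 + cs + d. Substituting each data point gives a linear system:
  -27a + 9b - 3c + d = -185
  d = 4
  a + b + c + d = 3
  125a + 25b + 5c + d = 639
Solving the system yields a = 6, b = -4, c = -3, d = 4.
So f(s) = 6s³ - 4s² - 3s + 4.
Then f(7) = 1845.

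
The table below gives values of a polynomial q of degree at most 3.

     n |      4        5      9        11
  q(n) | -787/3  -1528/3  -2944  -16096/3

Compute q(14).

Using the Lagrange interpolation formula with nodes 4, 5, 9, 11:
  L_0(n) = (n - 5)(n - 9)(n - 11) / -35
  L_1(n) = (n - 4)(n - 9)(n - 11) / 24
  L_2(n) = (n - 4)(n - 5)(n - 11) / -40
  L_3(n) = (n - 4)(n - 5)(n - 9) / 84
Then q(n) = -787/3·L_0(n) - 1528/3·L_1(n) - 2944·L_2(n) - 16096/3·L_3(n).
Expanding and collecting terms gives q(n) = -4n³ - (1/3)n² - 1.
Evaluating at n = 14: q(14) = -33127/3.

-33127/3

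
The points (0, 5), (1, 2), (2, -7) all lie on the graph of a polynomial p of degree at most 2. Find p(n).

Write p(n) = an^2 + bn + c. Substituting each data point gives a linear system:
  c = 5
  a + b + c = 2
  4a + 2b + c = -7
Solving the system yields a = -3, b = 0, c = 5.
So p(n) = -3n^2 + 5.
Check: p(0) = 5. ✓

p(n) = -3n^2 + 5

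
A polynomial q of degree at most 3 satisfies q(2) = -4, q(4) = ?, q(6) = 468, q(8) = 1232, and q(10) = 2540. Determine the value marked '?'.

104

On equispaced nodes a degree-3 polynomial has vanishing fourth forward difference, so
  q(2) - 4·q(4) + 6·q(6) - 4·q(8) + q(10) = 0.
Substituting the known values and solving for q(4):
  -4·q(4) = -416
  q(4) = 104.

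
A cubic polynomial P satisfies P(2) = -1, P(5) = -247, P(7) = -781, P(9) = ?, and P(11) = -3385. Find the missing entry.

-1779

The 4 known points determine the degree-3 polynomial uniquely.
Write P(n) = an^3 + bn^2 + cn + d. Substituting each data point gives a linear system:
  8a + 4b + 2c + d = -1
  125a + 25b + 5c + d = -247
  343a + 49b + 7c + d = -781
  1331a + 121b + 11c + d = -3385
Solving the system yields a = -3, b = 5, c = 0, d = 3.
So P(n) = -3n³ + 5n² + 3.
Then P(9) = -1779.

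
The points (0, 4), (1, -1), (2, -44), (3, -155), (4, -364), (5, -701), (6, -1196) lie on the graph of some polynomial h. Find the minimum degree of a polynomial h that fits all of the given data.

3

Forward differences of the values at u = 0, 1, 2, 3, 4, 5, 6:
  h  : 4  -1  -44  -155  -364  -701  -1196
  Δ  : -5  -43  -111  -209  -337  -495
  Δ^2: -38  -68  -98  -128  -158
  Δ^3: -30  -30  -30  -30
  Δ^4: 0  0  0
  Δ^5: 0  0
  Δ^6: 0
The third differences are constant (-30) and nonzero, while all higher differences vanish, so the minimal degree is 3.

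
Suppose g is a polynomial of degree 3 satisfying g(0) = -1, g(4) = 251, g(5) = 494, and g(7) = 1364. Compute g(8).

Write g(s) = as^3 + bs^2 + cs + d. Substituting each data point gives a linear system:
  d = -1
  64a + 16b + 4c + d = 251
  125a + 25b + 5c + d = 494
  343a + 49b + 7c + d = 1364
Solving the system yields a = 4, b = 0, c = -1, d = -1.
So g(s) = 4s³ - s - 1.
Then g(8) = 2039.

2039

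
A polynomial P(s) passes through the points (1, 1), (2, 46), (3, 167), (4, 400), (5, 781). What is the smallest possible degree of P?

Forward differences of the values at s = 1, 2, 3, 4, 5:
  P  : 1  46  167  400  781
  Δ  : 45  121  233  381
  Δ^2: 76  112  148
  Δ^3: 36  36
  Δ^4: 0
The third differences are constant (36) and nonzero, while all higher differences vanish, so the minimal degree is 3.

3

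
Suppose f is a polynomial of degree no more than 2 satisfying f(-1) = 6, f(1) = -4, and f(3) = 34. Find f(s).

Write f(s) = as^2 + bs + c. Substituting each data point gives a linear system:
  a - b + c = 6
  a + b + c = -4
  9a + 3b + c = 34
Solving the system yields a = 6, b = -5, c = -5.
So f(s) = 6s² - 5s - 5.
Check: f(3) = 34. ✓

f(s) = 6s^2 - 5s - 5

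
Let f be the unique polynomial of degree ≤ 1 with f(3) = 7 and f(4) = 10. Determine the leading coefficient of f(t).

Write f(t) = at + b. Substituting each data point gives a linear system:
  3a + b = 7
  4a + b = 10
Solving the system yields a = 3, b = -2.
So f(t) = 3t - 2.
The leading coefficient is 3.

3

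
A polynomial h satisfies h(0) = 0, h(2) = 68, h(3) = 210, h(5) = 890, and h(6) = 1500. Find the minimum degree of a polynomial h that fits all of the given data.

Divided differences on the nodes 0, 2, 3, 5, 6:
  order 0: 0  68  210  890  1500
  order 1: 34  142  340  610
  order 2: 36  66  90
  order 3: 6  6
  order 4: 0
The order-3 divided differences are all 6 (nonzero) and every higher order vanishes, so the data lies on a polynomial of degree exactly 3.

3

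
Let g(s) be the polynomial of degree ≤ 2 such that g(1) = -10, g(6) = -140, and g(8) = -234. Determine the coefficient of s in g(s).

Write g(s) = as^2 + bs + c. Substituting each data point gives a linear system:
  a + b + c = -10
  36a + 6b + c = -140
  64a + 8b + c = -234
Solving the system yields a = -3, b = -5, c = -2.
So g(s) = -3s^2 - 5s - 2.
The coefficient of s is -5.

-5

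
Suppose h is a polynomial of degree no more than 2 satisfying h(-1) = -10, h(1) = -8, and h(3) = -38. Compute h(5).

-100

Using the Lagrange interpolation formula with nodes -1, 1, 3:
  L_0(t) = (t - 1)(t - 3) / 8
  L_1(t) = (t + 1)(t - 3) / -4
  L_2(t) = (t + 1)(t - 1) / 8
Then h(t) = -10·L_0(t) - 8·L_1(t) - 38·L_2(t).
Expanding and collecting terms gives h(t) = -4t^2 + t - 5.
Evaluating at t = 5: h(5) = -100.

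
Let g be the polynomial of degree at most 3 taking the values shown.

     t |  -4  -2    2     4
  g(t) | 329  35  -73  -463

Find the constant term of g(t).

-3

Write g(t) = at^3 + bt^2 + ct + d. Substituting each data point gives a linear system:
  -64a + 16b - 4c + d = 329
  -8a + 4b - 2c + d = 35
  8a + 4b + 2c + d = -73
  64a + 16b + 4c + d = -463
Solving the system yields a = -6, b = -4, c = -3, d = -3.
So g(t) = -6t^3 - 4t^2 - 3t - 3.
The constant term is -3.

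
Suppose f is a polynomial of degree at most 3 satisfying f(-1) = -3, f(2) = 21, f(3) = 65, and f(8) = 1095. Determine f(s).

f(s) = 2s^3 + s^2 + s - 1

Using the Lagrange interpolation formula with nodes -1, 2, 3, 8:
  L_0(s) = (s - 2)(s - 3)(s - 8) / -108
  L_1(s) = (s + 1)(s - 3)(s - 8) / 18
  L_2(s) = (s + 1)(s - 2)(s - 8) / -20
  L_3(s) = (s + 1)(s - 2)(s - 3) / 270
Then f(s) = -3·L_0(s) + 21·L_1(s) + 65·L_2(s) + 1095·L_3(s).
Expanding and collecting terms gives f(s) = 2s^3 + s^2 + s - 1.
Check: f(2) = 21. ✓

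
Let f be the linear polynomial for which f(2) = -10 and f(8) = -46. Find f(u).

f(u) = -6u + 2

Write f(u) = au + b. Substituting each data point gives a linear system:
  2a + b = -10
  8a + b = -46
Solving the system yields a = -6, b = 2.
So f(u) = -6u + 2.
Check: f(2) = -10. ✓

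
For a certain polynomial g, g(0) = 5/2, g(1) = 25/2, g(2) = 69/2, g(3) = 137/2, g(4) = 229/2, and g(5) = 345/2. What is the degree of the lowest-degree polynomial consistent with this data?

2

Forward differences of the values at n = 0, 1, 2, 3, 4, 5:
  g  : 5/2  25/2  69/2  137/2  229/2  345/2
  Δ  : 10  22  34  46  58
  Δ^2: 12  12  12  12
  Δ^3: 0  0  0
  Δ^4: 0  0
  Δ^5: 0
The second differences are constant (12) and nonzero, while all higher differences vanish, so the minimal degree is 2.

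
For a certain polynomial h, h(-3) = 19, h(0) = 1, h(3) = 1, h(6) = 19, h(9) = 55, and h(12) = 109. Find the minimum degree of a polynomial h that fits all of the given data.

2

Forward differences of the values at t = -3, 0, 3, 6, 9, 12:
  h  : 19  1  1  19  55  109
  Δ  : -18  0  18  36  54
  Δ^2: 18  18  18  18
  Δ^3: 0  0  0
  Δ^4: 0  0
  Δ^5: 0
The second differences are constant (18) and nonzero, while all higher differences vanish, so the minimal degree is 2.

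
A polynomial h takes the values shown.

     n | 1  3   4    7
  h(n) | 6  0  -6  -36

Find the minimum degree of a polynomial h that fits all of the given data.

Divided differences on the nodes 1, 3, 4, 7:
  order 0: 6  0  -6  -36
  order 1: -3  -6  -10
  order 2: -1  -1
  order 3: 0
The order-2 divided differences are all -1 (nonzero) and every higher order vanishes, so the data lies on a polynomial of degree exactly 2.

2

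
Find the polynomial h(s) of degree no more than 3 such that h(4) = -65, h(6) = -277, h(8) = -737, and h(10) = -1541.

h(s) = -2s^3 + 5s^2 - 4s - 1

Using the Lagrange interpolation formula with nodes 4, 6, 8, 10:
  L_0(s) = (s - 6)(s - 8)(s - 10) / -48
  L_1(s) = (s - 4)(s - 8)(s - 10) / 16
  L_2(s) = (s - 4)(s - 6)(s - 10) / -16
  L_3(s) = (s - 4)(s - 6)(s - 8) / 48
Then h(s) = -65·L_0(s) - 277·L_1(s) - 737·L_2(s) - 1541·L_3(s).
Expanding and collecting terms gives h(s) = -2s³ + 5s² - 4s - 1.
Check: h(4) = -65. ✓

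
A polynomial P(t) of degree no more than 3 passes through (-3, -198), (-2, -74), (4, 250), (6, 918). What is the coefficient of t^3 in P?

5

Write P(t) = at^3 + bt^2 + ct + d. Substituting each data point gives a linear system:
  -27a + 9b - 3c + d = -198
  -8a + 4b - 2c + d = -74
  64a + 16b + 4c + d = 250
  216a + 36b + 6c + d = 918
Solving the system yields a = 5, b = -5, c = 4, d = -6.
So P(t) = 5t^3 - 5t^2 + 4t - 6.
The leading coefficient is 5.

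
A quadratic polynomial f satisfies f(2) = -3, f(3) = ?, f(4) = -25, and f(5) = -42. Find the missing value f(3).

The 3 known points determine the degree-2 polynomial uniquely.
Write f(s) = as^2 + bs + c. Substituting each data point gives a linear system:
  4a + 2b + c = -3
  16a + 4b + c = -25
  25a + 5b + c = -42
Solving the system yields a = -2, b = 1, c = 3.
So f(s) = -2s^2 + s + 3.
Then f(3) = -12.

-12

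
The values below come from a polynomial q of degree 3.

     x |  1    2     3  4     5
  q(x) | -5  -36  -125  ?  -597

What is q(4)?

The 4 known points determine the degree-3 polynomial uniquely.
Write q(x) = ax^3 + bx^2 + cx + d. Substituting each data point gives a linear system:
  a + b + c + d = -5
  8a + 4b + 2c + d = -36
  27a + 9b + 3c + d = -125
  125a + 25b + 5c + d = -597
Solving the system yields a = -5, b = 1, c = 1, d = -2.
So q(x) = -5x^3 + x^2 + x - 2.
Then q(4) = -302.

-302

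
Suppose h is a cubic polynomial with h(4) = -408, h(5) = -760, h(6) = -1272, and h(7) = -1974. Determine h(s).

h(s) = -5s^3 - 5s^2 - 2s

Write h(s) = as^3 + bs^2 + cs + d. Substituting each data point gives a linear system:
  64a + 16b + 4c + d = -408
  125a + 25b + 5c + d = -760
  216a + 36b + 6c + d = -1272
  343a + 49b + 7c + d = -1974
Solving the system yields a = -5, b = -5, c = -2, d = 0.
So h(s) = -5s^3 - 5s^2 - 2s.
Check: h(5) = -760. ✓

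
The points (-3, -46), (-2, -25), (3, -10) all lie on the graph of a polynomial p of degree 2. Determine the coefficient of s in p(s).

6

Write p(s) = as^2 + bs + c. Substituting each data point gives a linear system:
  9a - 3b + c = -46
  4a - 2b + c = -25
  9a + 3b + c = -10
Solving the system yields a = -3, b = 6, c = -1.
So p(s) = -3s^2 + 6s - 1.
The coefficient of s is 6.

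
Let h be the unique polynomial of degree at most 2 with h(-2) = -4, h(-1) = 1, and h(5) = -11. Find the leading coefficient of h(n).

Write h(n) = an^2 + bn + c. Substituting each data point gives a linear system:
  4a - 2b + c = -4
  a - b + c = 1
  25a + 5b + c = -11
Solving the system yields a = -1, b = 2, c = 4.
So h(n) = -n² + 2n + 4.
The leading coefficient is -1.

-1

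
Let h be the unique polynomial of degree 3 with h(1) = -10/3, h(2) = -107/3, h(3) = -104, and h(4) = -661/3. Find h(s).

h(s) = -2s^3 - 6s^2 - (1/3)s + 5

Using the Lagrange interpolation formula with nodes 1, 2, 3, 4:
  L_0(s) = (s - 2)(s - 3)(s - 4) / -6
  L_1(s) = (s - 1)(s - 3)(s - 4) / 2
  L_2(s) = (s - 1)(s - 2)(s - 4) / -2
  L_3(s) = (s - 1)(s - 2)(s - 3) / 6
Then h(s) = -10/3·L_0(s) - 107/3·L_1(s) - 104·L_2(s) - 661/3·L_3(s).
Expanding and collecting terms gives h(s) = -2s^3 - 6s^2 - (1/3)s + 5.
Check: h(4) = -661/3. ✓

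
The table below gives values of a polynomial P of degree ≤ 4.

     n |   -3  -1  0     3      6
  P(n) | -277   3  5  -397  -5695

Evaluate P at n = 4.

Using the Lagrange interpolation formula with nodes -3, -1, 0, 3, 6:
  L_0(n) = (n + 1)n(n - 3)(n - 6) / 324
  L_1(n) = (n + 3)n(n - 3)(n - 6) / -56
  L_2(n) = (n + 3)(n + 1)(n - 3)(n - 6) / 54
  L_3(n) = (n + 3)(n + 1)n(n - 6) / -216
  L_4(n) = (n + 3)(n + 1)n(n - 3) / 1134
Then P(n) = -277·L_0(n) + 3·L_1(n) + 5·L_2(n) - 397·L_3(n) - 5695·L_4(n).
Expanding and collecting terms gives P(n) = -4n^4 - 2n^3 - 2n^2 - 2n + 5.
Evaluating at n = 4: P(4) = -1187.

-1187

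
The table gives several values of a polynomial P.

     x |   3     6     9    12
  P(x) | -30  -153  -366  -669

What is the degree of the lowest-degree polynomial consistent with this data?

2

Forward differences of the values at x = 3, 6, 9, 12:
  P  : -30  -153  -366  -669
  Δ  : -123  -213  -303
  Δ^2: -90  -90
  Δ^3: 0
The second differences are constant (-90) and nonzero, while all higher differences vanish, so the minimal degree is 2.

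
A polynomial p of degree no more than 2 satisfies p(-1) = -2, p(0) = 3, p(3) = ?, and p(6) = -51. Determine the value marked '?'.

-6

The 3 known points determine the degree-2 polynomial uniquely.
Write p(u) = au^2 + bu + c. Substituting each data point gives a linear system:
  a - b + c = -2
  c = 3
  36a + 6b + c = -51
Solving the system yields a = -2, b = 3, c = 3.
So p(u) = -2u² + 3u + 3.
Then p(3) = -6.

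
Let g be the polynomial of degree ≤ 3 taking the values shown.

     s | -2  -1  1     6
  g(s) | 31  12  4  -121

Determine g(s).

Using the Lagrange interpolation formula with nodes -2, -1, 1, 6:
  L_0(s) = (s + 1)(s - 1)(s - 6) / -24
  L_1(s) = (s + 2)(s - 1)(s - 6) / 14
  L_2(s) = (s + 2)(s + 1)(s - 6) / -30
  L_3(s) = (s + 2)(s + 1)(s - 1) / 280
Then g(s) = 31·L_0(s) + 12·L_1(s) + 4·L_2(s) - 121·L_3(s).
Expanding and collecting terms gives g(s) = -s^3 + 3s^2 - 3s + 5.
Check: g(-2) = 31. ✓

g(s) = -s^3 + 3s^2 - 3s + 5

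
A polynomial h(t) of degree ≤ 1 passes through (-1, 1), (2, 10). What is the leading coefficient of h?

3

Write h(t) = at + b. Substituting each data point gives a linear system:
  -a + b = 1
  2a + b = 10
Solving the system yields a = 3, b = 4.
So h(t) = 3t + 4.
The leading coefficient is 3.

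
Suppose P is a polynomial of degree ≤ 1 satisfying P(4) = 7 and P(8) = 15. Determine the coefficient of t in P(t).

2

Write P(t) = at + b. Substituting each data point gives a linear system:
  4a + b = 7
  8a + b = 15
Solving the system yields a = 2, b = -1.
So P(t) = 2t - 1.
The leading coefficient is 2.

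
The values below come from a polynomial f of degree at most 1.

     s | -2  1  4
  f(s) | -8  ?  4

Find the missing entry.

On equispaced nodes a degree-1 polynomial has vanishing second forward difference, so
  f(-2) - 2·f(1) + f(4) = 0.
Substituting the known values and solving for f(1):
  -2·f(1) = 4
  f(1) = -2.

-2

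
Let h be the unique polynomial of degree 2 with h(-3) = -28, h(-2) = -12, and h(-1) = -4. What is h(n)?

Write h(n) = an^2 + bn + c. Substituting each data point gives a linear system:
  9a - 3b + c = -28
  4a - 2b + c = -12
  a - b + c = -4
Solving the system yields a = -4, b = -4, c = -4.
So h(n) = -4n² - 4n - 4.
Check: h(-3) = -28. ✓

h(n) = -4n^2 - 4n - 4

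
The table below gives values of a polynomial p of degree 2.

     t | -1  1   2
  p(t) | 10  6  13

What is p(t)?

Using the Lagrange interpolation formula with nodes -1, 1, 2:
  L_0(t) = (t - 1)(t - 2) / 6
  L_1(t) = (t + 1)(t - 2) / -2
  L_2(t) = (t + 1)(t - 1) / 3
Then p(t) = 10·L_0(t) + 6·L_1(t) + 13·L_2(t).
Expanding and collecting terms gives p(t) = 3t^2 - 2t + 5.
Check: p(2) = 13. ✓

p(t) = 3t^2 - 2t + 5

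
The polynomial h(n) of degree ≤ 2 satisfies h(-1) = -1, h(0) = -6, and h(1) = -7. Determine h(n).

h(n) = 2n^2 - 3n - 6

Using the Lagrange interpolation formula with nodes -1, 0, 1:
  L_0(n) = n(n - 1) / 2
  L_1(n) = (n + 1)(n - 1) / -1
  L_2(n) = (n + 1)n / 2
Then h(n) = -1·L_0(n) - 6·L_1(n) - 7·L_2(n).
Expanding and collecting terms gives h(n) = 2n^2 - 3n - 6.
Check: h(1) = -7. ✓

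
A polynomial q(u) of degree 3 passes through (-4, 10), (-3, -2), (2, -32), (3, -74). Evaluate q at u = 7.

Using the Lagrange interpolation formula with nodes -4, -3, 2, 3:
  L_0(u) = (u + 3)(u - 2)(u - 3) / -42
  L_1(u) = (u + 4)(u - 2)(u - 3) / 30
  L_2(u) = (u + 4)(u + 3)(u - 3) / -30
  L_3(u) = (u + 4)(u + 3)(u - 2) / 42
Then q(u) = 10·L_0(u) - 2·L_1(u) - 32·L_2(u) - 74·L_3(u).
Expanding and collecting terms gives q(u) = -u³ - 4u² - 3u - 2.
Evaluating at u = 7: q(7) = -562.

-562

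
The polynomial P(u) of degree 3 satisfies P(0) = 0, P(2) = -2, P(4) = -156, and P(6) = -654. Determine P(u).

Write P(u) = au^3 + bu^2 + cu + d. Substituting each data point gives a linear system:
  d = 0
  8a + 4b + 2c + d = -2
  64a + 16b + 4c + d = -156
  216a + 36b + 6c + d = -654
Solving the system yields a = -4, b = 5, c = 5, d = 0.
So P(u) = -4u³ + 5u² + 5u.
Check: P(4) = -156. ✓

P(u) = -4u^3 + 5u^2 + 5u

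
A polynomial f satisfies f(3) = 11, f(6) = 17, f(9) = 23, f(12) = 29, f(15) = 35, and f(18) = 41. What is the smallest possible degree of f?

1

Forward differences of the values at x = 3, 6, 9, 12, 15, 18:
  f  : 11  17  23  29  35  41
  Δ  : 6  6  6  6  6
  Δ^2: 0  0  0  0
  Δ^3: 0  0  0
  Δ^4: 0  0
  Δ^5: 0
The first differences are constant (6) and nonzero, while all higher differences vanish, so the minimal degree is 1.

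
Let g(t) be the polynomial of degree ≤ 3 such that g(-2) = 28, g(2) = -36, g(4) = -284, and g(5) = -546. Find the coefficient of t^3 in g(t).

Write g(t) = at^3 + bt^2 + ct + d. Substituting each data point gives a linear system:
  -8a + 4b - 2c + d = 28
  8a + 4b + 2c + d = -36
  64a + 16b + 4c + d = -284
  125a + 25b + 5c + d = -546
Solving the system yields a = -4, b = -2, c = 0, d = 4.
So g(t) = -4t^3 - 2t^2 + 4.
The leading coefficient is -4.

-4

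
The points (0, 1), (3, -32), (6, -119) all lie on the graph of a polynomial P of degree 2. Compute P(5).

-84

Using the Lagrange interpolation formula with nodes 0, 3, 6:
  L_0(s) = (s - 3)(s - 6) / 18
  L_1(s) = s(s - 6) / -9
  L_2(s) = s(s - 3) / 18
Then P(s) = 1·L_0(s) - 32·L_1(s) - 119·L_2(s).
Expanding and collecting terms gives P(s) = -3s^2 - 2s + 1.
Evaluating at s = 5: P(5) = -84.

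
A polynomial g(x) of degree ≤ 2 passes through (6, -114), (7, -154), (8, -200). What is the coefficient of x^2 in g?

-3

Write g(x) = ax^2 + bx + c. Substituting each data point gives a linear system:
  36a + 6b + c = -114
  49a + 7b + c = -154
  64a + 8b + c = -200
Solving the system yields a = -3, b = -1, c = 0.
So g(x) = -3x^2 - x.
The leading coefficient is -3.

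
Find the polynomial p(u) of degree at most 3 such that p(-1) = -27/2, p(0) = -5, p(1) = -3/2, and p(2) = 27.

p(u) = 5u^3 - (5/2)u^2 + u - 5

Write p(u) = au^3 + bu^2 + cu + d. Substituting each data point gives a linear system:
  -a + b - c + d = -27/2
  d = -5
  a + b + c + d = -3/2
  8a + 4b + 2c + d = 27
Solving the system yields a = 5, b = -5/2, c = 1, d = -5.
So p(u) = 5u³ - (5/2)u² + u - 5.
Check: p(0) = -5. ✓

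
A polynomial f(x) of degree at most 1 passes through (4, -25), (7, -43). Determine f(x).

Using the Lagrange interpolation formula with nodes 4, 7:
  L_0(x) = (x - 7) / -3
  L_1(x) = (x - 4) / 3
Then f(x) = -25·L_0(x) - 43·L_1(x).
Expanding and collecting terms gives f(x) = -6x - 1.
Check: f(4) = -25. ✓

f(x) = -6x - 1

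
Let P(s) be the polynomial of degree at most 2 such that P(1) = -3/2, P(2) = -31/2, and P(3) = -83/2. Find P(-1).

-19/2

Using the Lagrange interpolation formula with nodes 1, 2, 3:
  L_0(s) = (s - 2)(s - 3) / 2
  L_1(s) = (s - 1)(s - 3) / -1
  L_2(s) = (s - 1)(s - 2) / 2
Then P(s) = -3/2·L_0(s) - 31/2·L_1(s) - 83/2·L_2(s).
Expanding and collecting terms gives P(s) = -6s² + 4s + 1/2.
Evaluating at s = -1: P(-1) = -19/2.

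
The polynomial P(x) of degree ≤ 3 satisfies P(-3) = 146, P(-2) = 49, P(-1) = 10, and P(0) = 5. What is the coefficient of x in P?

Write P(x) = ax^3 + bx^2 + cx + d. Substituting each data point gives a linear system:
  -27a + 9b - 3c + d = 146
  -8a + 4b - 2c + d = 49
  -a + b - c + d = 10
  d = 5
Solving the system yields a = -4, b = 5, c = 4, d = 5.
So P(x) = -4x^3 + 5x^2 + 4x + 5.
The coefficient of x is 4.

4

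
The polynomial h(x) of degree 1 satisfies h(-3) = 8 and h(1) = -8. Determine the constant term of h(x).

Write h(x) = ax + b. Substituting each data point gives a linear system:
  -3a + b = 8
  a + b = -8
Solving the system yields a = -4, b = -4.
So h(x) = -4x - 4.
The constant term is -4.

-4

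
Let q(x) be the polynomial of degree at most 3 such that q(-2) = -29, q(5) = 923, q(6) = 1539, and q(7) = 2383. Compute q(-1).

Using the Lagrange interpolation formula with nodes -2, 5, 6, 7:
  L_0(x) = (x - 5)(x - 6)(x - 7) / -504
  L_1(x) = (x + 2)(x - 6)(x - 7) / 14
  L_2(x) = (x + 2)(x - 5)(x - 7) / -8
  L_3(x) = (x + 2)(x - 5)(x - 6) / 18
Then q(x) = -29·L_0(x) + 923·L_1(x) + 1539·L_2(x) + 2383·L_3(x).
Expanding and collecting terms gives q(x) = 6x^3 + 6x^2 + 4x + 3.
Evaluating at x = -1: q(-1) = -1.

-1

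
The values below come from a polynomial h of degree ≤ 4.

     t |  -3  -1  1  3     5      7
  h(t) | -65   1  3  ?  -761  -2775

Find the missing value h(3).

-107

On equispaced nodes a degree-4 polynomial has vanishing fifth forward difference, so
  - h(-3) + 5·h(-1) - 10·h(1) + 10·h(3) - 5·h(5) + h(7) = 0.
Substituting the known values and solving for h(3):
  10·h(3) = -1070
  h(3) = -107.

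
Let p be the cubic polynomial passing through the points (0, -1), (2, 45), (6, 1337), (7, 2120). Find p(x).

Using the Lagrange interpolation formula with nodes 0, 2, 6, 7:
  L_0(x) = (x - 2)(x - 6)(x - 7) / -84
  L_1(x) = x(x - 6)(x - 7) / 40
  L_2(x) = x(x - 2)(x - 7) / -24
  L_3(x) = x(x - 2)(x - 6) / 35
Then p(x) = -1·L_0(x) + 45·L_1(x) + 1337·L_2(x) + 2120·L_3(x).
Expanding and collecting terms gives p(x) = 6x^3 + 2x^2 - 5x - 1.
Check: p(0) = -1. ✓

p(x) = 6x^3 + 2x^2 - 5x - 1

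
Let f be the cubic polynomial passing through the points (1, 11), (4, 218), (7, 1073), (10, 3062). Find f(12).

5258

Forward differences of the values at x = 1, 4, 7, 10:
  f  : 11  218  1073  3062
  Δ  : 207  855  1989
  Δ^2: 648  1134
  Δ^3: 486
The third differences are constant, confirming degree 3.
Interpolating (Newton forward form) and evaluating at x = 12 gives f(12) = 5258.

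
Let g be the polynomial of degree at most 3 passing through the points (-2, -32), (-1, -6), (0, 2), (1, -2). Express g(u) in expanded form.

Write g(u) = au^3 + bu^2 + cu + d. Substituting each data point gives a linear system:
  -8a + 4b - 2c + d = -32
  -a + b - c + d = -6
  d = 2
  a + b + c + d = -2
Solving the system yields a = 1, b = -6, c = 1, d = 2.
So g(u) = u^3 - 6u^2 + u + 2.
Check: g(0) = 2. ✓

g(u) = u^3 - 6u^2 + u + 2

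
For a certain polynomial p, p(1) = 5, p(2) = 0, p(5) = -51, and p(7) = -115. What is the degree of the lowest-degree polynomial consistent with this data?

2

Divided differences on the nodes 1, 2, 5, 7:
  order 0: 5  0  -51  -115
  order 1: -5  -17  -32
  order 2: -3  -3
  order 3: 0
The order-2 divided differences are all -3 (nonzero) and every higher order vanishes, so the data lies on a polynomial of degree exactly 2.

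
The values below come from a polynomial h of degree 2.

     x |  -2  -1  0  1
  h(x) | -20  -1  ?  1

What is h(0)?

The 3 known points determine the degree-2 polynomial uniquely.
Write h(x) = ax^2 + bx + c. Substituting each data point gives a linear system:
  4a - 2b + c = -20
  a - b + c = -1
  a + b + c = 1
Solving the system yields a = -6, b = 1, c = 6.
So h(x) = -6x² + x + 6.
Then h(0) = 6.

6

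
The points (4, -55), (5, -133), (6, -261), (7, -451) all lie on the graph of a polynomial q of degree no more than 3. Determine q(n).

q(n) = -2n^3 + 5n^2 - n - 3

Using the Lagrange interpolation formula with nodes 4, 5, 6, 7:
  L_0(n) = (n - 5)(n - 6)(n - 7) / -6
  L_1(n) = (n - 4)(n - 6)(n - 7) / 2
  L_2(n) = (n - 4)(n - 5)(n - 7) / -2
  L_3(n) = (n - 4)(n - 5)(n - 6) / 6
Then q(n) = -55·L_0(n) - 133·L_1(n) - 261·L_2(n) - 451·L_3(n).
Expanding and collecting terms gives q(n) = -2n^3 + 5n^2 - n - 3.
Check: q(4) = -55. ✓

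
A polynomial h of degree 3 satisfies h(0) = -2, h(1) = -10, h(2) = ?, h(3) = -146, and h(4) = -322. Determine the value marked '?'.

On equispaced nodes a degree-3 polynomial has vanishing fourth forward difference, so
  h(0) - 4·h(1) + 6·h(2) - 4·h(3) + h(4) = 0.
Substituting the known values and solving for h(2):
  6·h(2) = -300
  h(2) = -50.

-50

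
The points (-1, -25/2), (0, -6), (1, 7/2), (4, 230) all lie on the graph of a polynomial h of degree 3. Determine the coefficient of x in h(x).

5

Write h(x) = ax^3 + bx^2 + cx + d. Substituting each data point gives a linear system:
  -a + b - c + d = -25/2
  d = -6
  a + b + c + d = 7/2
  64a + 16b + 4c + d = 230
Solving the system yields a = 3, b = 3/2, c = 5, d = -6.
So h(x) = 3x^3 + (3/2)x^2 + 5x - 6.
The coefficient of x is 5.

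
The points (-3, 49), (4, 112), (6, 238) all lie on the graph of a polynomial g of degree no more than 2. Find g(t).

g(t) = 6t^2 + 3t + 4

Using the Lagrange interpolation formula with nodes -3, 4, 6:
  L_0(t) = (t - 4)(t - 6) / 63
  L_1(t) = (t + 3)(t - 6) / -14
  L_2(t) = (t + 3)(t - 4) / 18
Then g(t) = 49·L_0(t) + 112·L_1(t) + 238·L_2(t).
Expanding and collecting terms gives g(t) = 6t^2 + 3t + 4.
Check: g(-3) = 49. ✓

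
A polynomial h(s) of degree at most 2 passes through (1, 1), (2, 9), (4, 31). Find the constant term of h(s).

Write h(s) = as^2 + bs + c. Substituting each data point gives a linear system:
  a + b + c = 1
  4a + 2b + c = 9
  16a + 4b + c = 31
Solving the system yields a = 1, b = 5, c = -5.
So h(s) = s² + 5s - 5.
The constant term is -5.

-5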